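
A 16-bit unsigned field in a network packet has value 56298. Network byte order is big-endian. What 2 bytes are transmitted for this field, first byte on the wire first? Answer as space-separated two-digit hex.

DB EA

56298 in hexadecimal, padded to 16 bits, is 0xDBEA.
Split into bytes (most-significant first): DB EA.
Big-endian: lowest address holds the most-significant byte.
So the memory order matches the most-significant-first order: DB EA.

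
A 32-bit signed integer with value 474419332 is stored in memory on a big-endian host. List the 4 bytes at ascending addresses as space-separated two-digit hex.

1C 47 10 84

474419332 in hexadecimal, padded to 32 bits, is 0x1C471084.
Split into bytes (most-significant first): 1C 47 10 84.
In big-endian order the high byte comes first in memory.
So the memory order matches the most-significant-first order: 1C 47 10 84.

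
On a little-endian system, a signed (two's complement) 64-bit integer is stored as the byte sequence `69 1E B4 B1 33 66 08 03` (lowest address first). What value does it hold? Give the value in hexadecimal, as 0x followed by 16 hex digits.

Little-endian stores the least-significant byte at the lowest address.
Reassemble most-significant byte first: 03 08 66 33 B1 B4 1E 69 → 0x03086633B1B41E69.

0x03086633B1B41E69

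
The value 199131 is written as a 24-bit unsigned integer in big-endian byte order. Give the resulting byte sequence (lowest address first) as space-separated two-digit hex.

03 09 DB

199131 in hexadecimal, padded to 24 bits, is 0x0309DB.
Split into bytes (most-significant first): 03 09 DB.
Big-endian stores the most-significant byte at the lowest address.
So the memory order matches the most-significant-first order: 03 09 DB.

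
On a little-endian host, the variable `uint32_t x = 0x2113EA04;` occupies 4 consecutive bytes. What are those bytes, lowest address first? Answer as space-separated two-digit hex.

Split into bytes (most-significant first): 21 13 EA 04.
Little-endian: lowest address holds the least-significant byte.
So at ascending addresses the bytes are 04 EA 13 21.

04 EA 13 21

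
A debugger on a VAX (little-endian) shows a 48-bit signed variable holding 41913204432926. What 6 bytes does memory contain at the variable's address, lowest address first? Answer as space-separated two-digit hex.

1E 60 A9 AD 1E 26

41913204432926 in hexadecimal, padded to 48 bits, is 0x261EADA9601E.
Split into bytes (most-significant first): 26 1E AD A9 60 1E.
Little-endian stores the least-significant byte at the lowest address.
So at ascending addresses the bytes are 1E 60 A9 AD 1E 26.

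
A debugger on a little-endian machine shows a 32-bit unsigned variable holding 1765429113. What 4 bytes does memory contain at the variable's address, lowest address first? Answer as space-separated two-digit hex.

1765429113 in hexadecimal, padded to 32 bits, is 0x693A4F79.
Split into bytes (most-significant first): 69 3A 4F 79.
In little-endian order the low byte comes first in memory.
So at ascending addresses the bytes are 79 4F 3A 69.

79 4F 3A 69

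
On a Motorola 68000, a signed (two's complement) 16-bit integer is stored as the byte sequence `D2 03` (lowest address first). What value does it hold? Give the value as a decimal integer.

-11773

In big-endian order the high byte comes first in memory.
The bytes are already most-significant first: 0xD203.
Top bit is set, so as a signed 16-bit value this is 0xD203 − 2^16 = -11773.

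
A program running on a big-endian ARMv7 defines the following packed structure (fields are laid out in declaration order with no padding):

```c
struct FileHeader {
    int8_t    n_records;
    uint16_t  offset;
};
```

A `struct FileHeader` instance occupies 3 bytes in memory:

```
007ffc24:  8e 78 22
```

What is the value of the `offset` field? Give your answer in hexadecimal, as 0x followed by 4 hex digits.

`offset` follows `n_records` (1 byte), so it starts at byte offset 1 and occupies 2 bytes.
Bytes at offsets 1..2: 78 22.
Big-endian stores the most-significant byte at the lowest address.
The bytes are already most-significant first: 0x7822.

0x7822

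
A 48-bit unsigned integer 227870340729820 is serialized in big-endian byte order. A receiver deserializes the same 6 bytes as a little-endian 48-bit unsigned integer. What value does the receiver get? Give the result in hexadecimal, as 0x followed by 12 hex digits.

0xDCCBB6323FCF

227870340729820 in 48-bit hexadecimal is 0xCF3F32B6CBDC.
Stored big-endian, the bytes at ascending addresses are CF 3F 32 B6 CB DC.
Read back as little-endian, the first byte is least significant, giving 0xDCCBB6323FCF.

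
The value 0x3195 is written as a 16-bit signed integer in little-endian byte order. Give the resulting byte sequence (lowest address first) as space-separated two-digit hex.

95 31

Split into bytes (most-significant first): 31 95.
Little-endian: lowest address holds the least-significant byte.
So at ascending addresses the bytes are 95 31.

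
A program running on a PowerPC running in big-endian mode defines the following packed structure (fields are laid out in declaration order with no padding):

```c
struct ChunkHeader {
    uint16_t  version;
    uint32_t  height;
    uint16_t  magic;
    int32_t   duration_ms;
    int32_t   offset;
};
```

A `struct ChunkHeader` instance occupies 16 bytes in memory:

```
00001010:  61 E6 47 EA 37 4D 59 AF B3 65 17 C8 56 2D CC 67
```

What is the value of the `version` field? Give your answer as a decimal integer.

`version` is the first field, at byte offset 0, occupying 2 bytes.
Bytes at offsets 0..1: 61 E6.
In big-endian order the high byte comes first in memory.
The bytes are already most-significant first: 0x61E6.
0x61E6 = 25062.

25062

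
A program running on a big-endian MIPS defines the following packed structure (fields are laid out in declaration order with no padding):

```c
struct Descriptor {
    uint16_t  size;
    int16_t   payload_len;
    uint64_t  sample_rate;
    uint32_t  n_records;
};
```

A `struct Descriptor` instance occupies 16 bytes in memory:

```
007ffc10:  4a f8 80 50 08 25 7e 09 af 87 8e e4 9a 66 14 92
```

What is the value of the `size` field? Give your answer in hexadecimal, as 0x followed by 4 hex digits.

0x4AF8

`size` is the first field, at byte offset 0, occupying 2 bytes.
Bytes at offsets 0..1: 4A F8.
Big-endian: lowest address holds the most-significant byte.
The bytes are already most-significant first: 0x4AF8.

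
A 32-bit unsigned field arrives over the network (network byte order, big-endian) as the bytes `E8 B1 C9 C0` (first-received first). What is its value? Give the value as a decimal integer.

3903965632

Big-endian stores the most-significant byte at the lowest address.
The bytes are already most-significant first: 0xE8B1C9C0.
0xE8B1C9C0 = 3903965632.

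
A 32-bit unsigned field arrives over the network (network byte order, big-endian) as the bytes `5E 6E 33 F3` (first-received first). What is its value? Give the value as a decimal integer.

1584280563

Big-endian stores the most-significant byte at the lowest address.
The bytes are already most-significant first: 0x5E6E33F3.
0x5E6E33F3 = 1584280563.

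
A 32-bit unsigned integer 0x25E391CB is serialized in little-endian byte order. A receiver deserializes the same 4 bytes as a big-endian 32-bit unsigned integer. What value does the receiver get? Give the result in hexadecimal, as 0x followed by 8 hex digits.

Stored little-endian, the bytes at ascending addresses are CB 91 E3 25.
Read back as big-endian, the last byte is least significant, giving 0xCB91E325.

0xCB91E325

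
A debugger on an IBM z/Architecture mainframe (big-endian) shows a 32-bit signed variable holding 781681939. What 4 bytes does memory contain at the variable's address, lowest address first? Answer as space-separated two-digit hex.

2E 97 85 13

781681939 in hexadecimal, padded to 32 bits, is 0x2E978513.
Split into bytes (most-significant first): 2E 97 85 13.
Big-endian: lowest address holds the most-significant byte.
So the memory order matches the most-significant-first order: 2E 97 85 13.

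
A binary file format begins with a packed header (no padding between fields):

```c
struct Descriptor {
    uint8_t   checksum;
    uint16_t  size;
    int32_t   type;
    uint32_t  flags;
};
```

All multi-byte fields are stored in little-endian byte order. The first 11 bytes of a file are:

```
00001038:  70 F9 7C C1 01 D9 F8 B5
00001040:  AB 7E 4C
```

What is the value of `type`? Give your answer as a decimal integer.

`type` follows `checksum` (1 B), `size` (2 B), so it starts at offset 1 + 2 = 3 and occupies 4 bytes.
Bytes at offsets 3..6: C1 01 D9 F8.
Little-endian: lowest address holds the least-significant byte.
Reassemble most-significant byte first: F8 D9 01 C1 → 0xF8D901C1.
Top bit is set, so as a signed 32-bit value this is 0xF8D901C1 − 2^32 = -119995967.

-119995967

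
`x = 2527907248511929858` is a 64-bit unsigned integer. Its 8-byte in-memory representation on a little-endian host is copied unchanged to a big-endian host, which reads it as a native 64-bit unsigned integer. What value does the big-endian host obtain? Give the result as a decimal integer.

166264593191932963

2527907248511929858 in 64-bit hexadecimal is 0x2314EE3FC4B04E02.
Stored little-endian, the bytes at ascending addresses are 02 4E B0 C4 3F EE 14 23.
Read back as big-endian, the last byte is least significant, giving 0x024EB0C43FEE1423.
0x024EB0C43FEE1423 = 166264593191932963.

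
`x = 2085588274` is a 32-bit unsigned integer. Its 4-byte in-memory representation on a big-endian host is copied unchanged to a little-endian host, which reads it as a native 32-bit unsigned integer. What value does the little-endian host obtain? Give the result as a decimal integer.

2085588274 in 32-bit hexadecimal is 0x7C4F8D32.
Stored big-endian, the bytes at ascending addresses are 7C 4F 8D 32.
Read back as little-endian, the first byte is least significant, giving 0x328D4F7C.
0x328D4F7C = 848121724.

848121724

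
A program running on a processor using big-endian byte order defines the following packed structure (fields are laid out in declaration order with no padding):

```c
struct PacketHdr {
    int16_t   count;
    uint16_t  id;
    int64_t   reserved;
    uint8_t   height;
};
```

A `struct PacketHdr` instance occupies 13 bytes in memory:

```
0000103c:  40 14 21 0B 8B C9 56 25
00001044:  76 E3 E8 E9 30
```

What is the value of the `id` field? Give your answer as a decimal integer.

`id` follows `count` (2 bytes), so it starts at byte offset 2 and occupies 2 bytes.
Bytes at offsets 2..3: 21 0B.
In big-endian order the high byte comes first in memory.
The bytes are already most-significant first: 0x210B.
0x210B = 8459.

8459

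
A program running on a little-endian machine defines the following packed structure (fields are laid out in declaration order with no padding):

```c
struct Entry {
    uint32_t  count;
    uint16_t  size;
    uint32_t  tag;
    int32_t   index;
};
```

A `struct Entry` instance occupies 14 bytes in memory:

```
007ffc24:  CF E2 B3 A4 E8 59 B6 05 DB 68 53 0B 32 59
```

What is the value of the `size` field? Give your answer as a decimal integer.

`size` follows `count` (4 bytes), so it starts at byte offset 4 and occupies 2 bytes.
Bytes at offsets 4..5: E8 59.
Little-endian: lowest address holds the least-significant byte.
Reassemble most-significant byte first: 59 E8 → 0x59E8.
0x59E8 = 23016.

23016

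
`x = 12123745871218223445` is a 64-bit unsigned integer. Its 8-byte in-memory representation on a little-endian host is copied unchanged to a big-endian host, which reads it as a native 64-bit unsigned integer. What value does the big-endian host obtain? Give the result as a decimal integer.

12123745871218223445 in 64-bit hexadecimal is 0xA84032A2B1122955.
Stored little-endian, the bytes at ascending addresses are 55 29 12 B1 A2 32 40 A8.
Read back as big-endian, the last byte is least significant, giving 0x552912B1A23240A8.
0x552912B1A23240A8 = 6136456521408725160.

6136456521408725160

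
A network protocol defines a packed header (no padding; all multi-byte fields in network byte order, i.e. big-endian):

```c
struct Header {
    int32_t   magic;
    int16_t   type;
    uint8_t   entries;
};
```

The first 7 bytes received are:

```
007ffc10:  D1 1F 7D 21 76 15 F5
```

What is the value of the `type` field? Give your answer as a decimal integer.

30229

`type` follows `magic` (4 bytes), so it starts at byte offset 4 and occupies 2 bytes.
Bytes at offsets 4..5: 76 15.
Big-endian: lowest address holds the most-significant byte.
The bytes are already most-significant first: 0x7615.
0x7615 = 30229.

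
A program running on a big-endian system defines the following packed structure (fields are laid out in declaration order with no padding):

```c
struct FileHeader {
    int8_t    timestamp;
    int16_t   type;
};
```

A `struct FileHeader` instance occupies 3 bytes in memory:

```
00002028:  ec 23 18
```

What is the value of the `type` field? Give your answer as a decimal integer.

`type` follows `timestamp` (1 byte), so it starts at byte offset 1 and occupies 2 bytes.
Bytes at offsets 1..2: 23 18.
Big-endian: lowest address holds the most-significant byte.
The bytes are already most-significant first: 0x2318.
0x2318 = 8984.

8984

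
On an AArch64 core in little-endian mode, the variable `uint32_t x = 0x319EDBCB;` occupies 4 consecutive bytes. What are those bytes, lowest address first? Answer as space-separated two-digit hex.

Split into bytes (most-significant first): 31 9E DB CB.
Little-endian: lowest address holds the least-significant byte.
So at ascending addresses the bytes are CB DB 9E 31.

CB DB 9E 31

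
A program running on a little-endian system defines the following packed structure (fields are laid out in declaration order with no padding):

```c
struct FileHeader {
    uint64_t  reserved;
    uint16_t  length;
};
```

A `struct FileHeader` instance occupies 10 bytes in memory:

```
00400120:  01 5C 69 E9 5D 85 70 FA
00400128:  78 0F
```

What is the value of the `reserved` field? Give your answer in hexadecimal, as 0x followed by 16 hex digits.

`reserved` is the first field, at byte offset 0, occupying 8 bytes.
Bytes at offsets 0..7: 01 5C 69 E9 5D 85 70 FA.
In little-endian order the low byte comes first in memory.
Reassemble most-significant byte first: FA 70 85 5D E9 69 5C 01 → 0xFA70855DE9695C01.

0xFA70855DE9695C01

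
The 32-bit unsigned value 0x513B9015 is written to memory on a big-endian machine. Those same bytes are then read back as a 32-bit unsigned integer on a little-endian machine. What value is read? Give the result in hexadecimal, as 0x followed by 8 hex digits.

Stored big-endian, the bytes at ascending addresses are 51 3B 90 15.
Read back as little-endian, the first byte is least significant, giving 0x15903B51.

0x15903B51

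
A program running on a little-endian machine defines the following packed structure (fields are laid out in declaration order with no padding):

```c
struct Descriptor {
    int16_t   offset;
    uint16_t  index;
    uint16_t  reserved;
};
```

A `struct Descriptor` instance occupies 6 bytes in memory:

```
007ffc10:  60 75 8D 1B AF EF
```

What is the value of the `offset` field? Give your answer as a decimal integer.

`offset` is the first field, at byte offset 0, occupying 2 bytes.
Bytes at offsets 0..1: 60 75.
Little-endian stores the least-significant byte at the lowest address.
Reassemble most-significant byte first: 75 60 → 0x7560.
0x7560 = 30048.

30048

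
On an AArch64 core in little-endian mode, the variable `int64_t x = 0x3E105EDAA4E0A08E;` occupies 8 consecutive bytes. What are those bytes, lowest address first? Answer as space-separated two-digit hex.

8E A0 E0 A4 DA 5E 10 3E

Split into bytes (most-significant first): 3E 10 5E DA A4 E0 A0 8E.
In little-endian order the low byte comes first in memory.
So at ascending addresses the bytes are 8E A0 E0 A4 DA 5E 10 3E.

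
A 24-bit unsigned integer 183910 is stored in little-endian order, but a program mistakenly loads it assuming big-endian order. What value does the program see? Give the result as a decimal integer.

6737410

183910 in 24-bit hexadecimal is 0x02CE66.
Stored little-endian, the bytes at ascending addresses are 66 CE 02.
Read back as big-endian, the last byte is least significant, giving 0x66CE02.
0x66CE02 = 6737410.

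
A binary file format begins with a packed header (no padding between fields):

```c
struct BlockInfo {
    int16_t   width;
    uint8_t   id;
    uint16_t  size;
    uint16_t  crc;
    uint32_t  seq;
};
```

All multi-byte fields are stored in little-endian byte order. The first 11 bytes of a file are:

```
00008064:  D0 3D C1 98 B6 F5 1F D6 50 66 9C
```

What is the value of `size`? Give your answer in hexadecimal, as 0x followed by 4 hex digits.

`size` follows `width` (2 B), `id` (1 B), so it starts at offset 2 + 1 = 3 and occupies 2 bytes.
Bytes at offsets 3..4: 98 B6.
Little-endian: lowest address holds the least-significant byte.
Reassemble most-significant byte first: B6 98 → 0xB698.

0xB698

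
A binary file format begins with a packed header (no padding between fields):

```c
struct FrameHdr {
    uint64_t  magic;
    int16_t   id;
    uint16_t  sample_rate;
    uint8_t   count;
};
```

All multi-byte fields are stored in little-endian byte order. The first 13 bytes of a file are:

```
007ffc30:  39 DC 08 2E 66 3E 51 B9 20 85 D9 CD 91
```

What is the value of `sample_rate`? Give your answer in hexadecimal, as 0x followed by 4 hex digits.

0xCDD9

`sample_rate` follows `magic` (8 B), `id` (2 B), so it starts at offset 8 + 2 = 10 and occupies 2 bytes.
Bytes at offsets 10..11: D9 CD.
Little-endian stores the least-significant byte at the lowest address.
Reassemble most-significant byte first: CD D9 → 0xCDD9.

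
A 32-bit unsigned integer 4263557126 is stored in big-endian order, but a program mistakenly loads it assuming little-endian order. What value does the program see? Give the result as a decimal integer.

112730366

4263557126 in 32-bit hexadecimal is 0xFE20B806.
Stored big-endian, the bytes at ascending addresses are FE 20 B8 06.
Read back as little-endian, the first byte is least significant, giving 0x06B820FE.
0x06B820FE = 112730366.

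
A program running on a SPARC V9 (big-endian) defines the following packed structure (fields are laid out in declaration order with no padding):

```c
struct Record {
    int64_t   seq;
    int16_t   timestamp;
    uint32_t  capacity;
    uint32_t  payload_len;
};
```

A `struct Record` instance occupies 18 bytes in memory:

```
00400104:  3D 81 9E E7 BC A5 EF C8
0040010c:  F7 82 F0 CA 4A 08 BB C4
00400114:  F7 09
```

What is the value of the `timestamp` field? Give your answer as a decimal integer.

-2174

`timestamp` follows `seq` (8 bytes), so it starts at byte offset 8 and occupies 2 bytes.
Bytes at offsets 8..9: F7 82.
In big-endian order the high byte comes first in memory.
The bytes are already most-significant first: 0xF782.
Top bit is set, so as a signed 16-bit value this is 0xF782 − 2^16 = -2174.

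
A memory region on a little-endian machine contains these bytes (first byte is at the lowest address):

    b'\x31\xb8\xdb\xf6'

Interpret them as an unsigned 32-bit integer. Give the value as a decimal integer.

Little-endian stores the least-significant byte at the lowest address.
Reassemble most-significant byte first: F6 DB B8 31 → 0xF6DBB831.
0xF6DBB831 = 4141594673.

4141594673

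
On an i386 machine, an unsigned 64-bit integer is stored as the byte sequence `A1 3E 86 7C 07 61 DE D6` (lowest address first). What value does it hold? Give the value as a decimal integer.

In little-endian order the low byte comes first in memory.
Reassemble most-significant byte first: D6 DE 61 07 7C 86 3E A1 → 0xD6DE61077C863EA1.
0xD6DE61077C863EA1 = 15482919253728181921.

15482919253728181921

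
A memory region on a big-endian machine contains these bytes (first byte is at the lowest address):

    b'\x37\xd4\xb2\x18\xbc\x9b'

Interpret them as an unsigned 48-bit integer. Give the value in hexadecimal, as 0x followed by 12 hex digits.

0x37D4B218BC9B

Big-endian stores the most-significant byte at the lowest address.
The bytes are already most-significant first: 0x37D4B218BC9B.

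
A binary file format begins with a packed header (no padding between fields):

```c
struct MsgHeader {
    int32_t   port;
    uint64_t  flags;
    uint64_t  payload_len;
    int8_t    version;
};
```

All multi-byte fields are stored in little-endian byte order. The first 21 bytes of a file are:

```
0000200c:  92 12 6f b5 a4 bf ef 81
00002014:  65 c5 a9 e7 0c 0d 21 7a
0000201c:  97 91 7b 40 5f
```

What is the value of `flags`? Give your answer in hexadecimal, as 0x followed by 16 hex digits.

0xE7A9C56581EFBFA4

`flags` follows `port` (4 bytes), so it starts at byte offset 4 and occupies 8 bytes.
Bytes at offsets 4..11: A4 BF EF 81 65 C5 A9 E7.
Little-endian stores the least-significant byte at the lowest address.
Reassemble most-significant byte first: E7 A9 C5 65 81 EF BF A4 → 0xE7A9C56581EFBFA4.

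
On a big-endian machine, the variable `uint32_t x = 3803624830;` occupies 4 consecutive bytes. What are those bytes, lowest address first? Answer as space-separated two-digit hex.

3803624830 in hexadecimal, padded to 32 bits, is 0xE2B6B57E.
Split into bytes (most-significant first): E2 B6 B5 7E.
Big-endian stores the most-significant byte at the lowest address.
So the memory order matches the most-significant-first order: E2 B6 B5 7E.

E2 B6 B5 7E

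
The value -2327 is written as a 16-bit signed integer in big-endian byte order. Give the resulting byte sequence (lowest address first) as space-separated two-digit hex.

F6 E9

Two's complement of -2327 in 16 bits: 2327 = 0x0917; invert → 0xF6E8; add 1 → 0xF6E9.
Split into bytes (most-significant first): F6 E9.
In big-endian order the high byte comes first in memory.
So the memory order matches the most-significant-first order: F6 E9.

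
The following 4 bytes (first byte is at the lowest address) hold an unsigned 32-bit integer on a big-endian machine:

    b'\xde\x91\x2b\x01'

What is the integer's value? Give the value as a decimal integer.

In big-endian order the high byte comes first in memory.
The bytes are already most-significant first: 0xDE912B01.
0xDE912B01 = 3734055681.

3734055681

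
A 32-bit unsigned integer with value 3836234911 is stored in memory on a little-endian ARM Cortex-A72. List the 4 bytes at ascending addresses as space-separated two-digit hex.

9F 4C A8 E4

3836234911 in hexadecimal, padded to 32 bits, is 0xE4A84C9F.
Split into bytes (most-significant first): E4 A8 4C 9F.
Little-endian: lowest address holds the least-significant byte.
So at ascending addresses the bytes are 9F 4C A8 E4.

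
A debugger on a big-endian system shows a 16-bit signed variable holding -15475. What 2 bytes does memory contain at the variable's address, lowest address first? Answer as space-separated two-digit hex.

Two's complement of -15475 in 16 bits: 15475 = 0x3C73; invert → 0xC38C; add 1 → 0xC38D.
Split into bytes (most-significant first): C3 8D.
In big-endian order the high byte comes first in memory.
So the memory order matches the most-significant-first order: C3 8D.

C3 8D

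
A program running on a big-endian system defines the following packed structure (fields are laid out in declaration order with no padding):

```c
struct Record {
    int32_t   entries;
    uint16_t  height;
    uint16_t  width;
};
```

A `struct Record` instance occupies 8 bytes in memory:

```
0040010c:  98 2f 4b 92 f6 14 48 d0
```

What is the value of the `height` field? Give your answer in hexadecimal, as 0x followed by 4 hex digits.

`height` follows `entries` (4 bytes), so it starts at byte offset 4 and occupies 2 bytes.
Bytes at offsets 4..5: F6 14.
Big-endian stores the most-significant byte at the lowest address.
The bytes are already most-significant first: 0xF614.

0xF614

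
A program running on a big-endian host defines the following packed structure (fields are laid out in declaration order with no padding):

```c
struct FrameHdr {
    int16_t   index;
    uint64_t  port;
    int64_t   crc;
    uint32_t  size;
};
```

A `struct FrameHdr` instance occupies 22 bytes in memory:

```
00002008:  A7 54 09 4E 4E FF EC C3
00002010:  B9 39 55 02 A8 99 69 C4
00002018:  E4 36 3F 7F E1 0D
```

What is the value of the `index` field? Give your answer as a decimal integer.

`index` is the first field, at byte offset 0, occupying 2 bytes.
Bytes at offsets 0..1: A7 54.
Big-endian: lowest address holds the most-significant byte.
The bytes are already most-significant first: 0xA754.
Top bit is set, so as a signed 16-bit value this is 0xA754 − 2^16 = -22700.

-22700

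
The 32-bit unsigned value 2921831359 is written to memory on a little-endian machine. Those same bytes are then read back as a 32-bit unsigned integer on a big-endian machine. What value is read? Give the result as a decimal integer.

2921831359 in 32-bit hexadecimal is 0xAE279BBF.
Stored little-endian, the bytes at ascending addresses are BF 9B 27 AE.
Read back as big-endian, the last byte is least significant, giving 0xBF9B27AE.
0xBF9B27AE = 3214616494.

3214616494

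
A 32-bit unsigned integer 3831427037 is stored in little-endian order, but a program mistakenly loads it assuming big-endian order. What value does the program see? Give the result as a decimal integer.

3831427037 in 32-bit hexadecimal is 0xE45EEFDD.
Stored little-endian, the bytes at ascending addresses are DD EF 5E E4.
Read back as big-endian, the last byte is least significant, giving 0xDDEF5EE4.
0xDDEF5EE4 = 3723452132.

3723452132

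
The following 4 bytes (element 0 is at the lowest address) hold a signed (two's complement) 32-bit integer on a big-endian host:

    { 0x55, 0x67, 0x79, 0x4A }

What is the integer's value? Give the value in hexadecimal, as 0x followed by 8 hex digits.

0x5567794A

In big-endian order the high byte comes first in memory.
The bytes are already most-significant first: 0x5567794A.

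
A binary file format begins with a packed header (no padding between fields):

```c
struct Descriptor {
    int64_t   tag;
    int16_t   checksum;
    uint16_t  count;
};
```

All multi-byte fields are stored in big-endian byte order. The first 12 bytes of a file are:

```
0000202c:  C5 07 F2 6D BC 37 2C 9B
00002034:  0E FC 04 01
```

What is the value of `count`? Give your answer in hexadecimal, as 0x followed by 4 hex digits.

0x0401

`count` follows `tag` (8 B), `checksum` (2 B), so it starts at offset 8 + 2 = 10 and occupies 2 bytes.
Bytes at offsets 10..11: 04 01.
Big-endian: lowest address holds the most-significant byte.
The bytes are already most-significant first: 0x0401.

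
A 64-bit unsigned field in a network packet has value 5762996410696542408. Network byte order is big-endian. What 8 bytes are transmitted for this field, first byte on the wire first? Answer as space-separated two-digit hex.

5762996410696542408 in hexadecimal, padded to 64 bits, is 0x4FFA46B3AD6B28C8.
Split into bytes (most-significant first): 4F FA 46 B3 AD 6B 28 C8.
In big-endian order the high byte comes first in memory.
So the memory order matches the most-significant-first order: 4F FA 46 B3 AD 6B 28 C8.

4F FA 46 B3 AD 6B 28 C8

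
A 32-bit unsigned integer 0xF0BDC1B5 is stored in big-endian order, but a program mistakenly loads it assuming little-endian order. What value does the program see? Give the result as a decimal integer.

Stored big-endian, the bytes at ascending addresses are F0 BD C1 B5.
Read back as little-endian, the first byte is least significant, giving 0xB5C1BDF0.
0xB5C1BDF0 = 3049373168.

3049373168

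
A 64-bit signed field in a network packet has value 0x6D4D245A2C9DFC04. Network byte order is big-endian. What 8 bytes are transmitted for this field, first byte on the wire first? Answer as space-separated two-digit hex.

Split into bytes (most-significant first): 6D 4D 24 5A 2C 9D FC 04.
Big-endian stores the most-significant byte at the lowest address.
So the memory order matches the most-significant-first order: 6D 4D 24 5A 2C 9D FC 04.

6D 4D 24 5A 2C 9D FC 04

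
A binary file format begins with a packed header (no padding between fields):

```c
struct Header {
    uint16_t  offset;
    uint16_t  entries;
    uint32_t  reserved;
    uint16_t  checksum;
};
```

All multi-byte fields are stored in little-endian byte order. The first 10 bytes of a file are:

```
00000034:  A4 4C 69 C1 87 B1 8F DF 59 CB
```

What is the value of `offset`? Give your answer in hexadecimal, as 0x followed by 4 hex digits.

0x4CA4

`offset` is the first field, at byte offset 0, occupying 2 bytes.
Bytes at offsets 0..1: A4 4C.
Little-endian stores the least-significant byte at the lowest address.
Reassemble most-significant byte first: 4C A4 → 0x4CA4.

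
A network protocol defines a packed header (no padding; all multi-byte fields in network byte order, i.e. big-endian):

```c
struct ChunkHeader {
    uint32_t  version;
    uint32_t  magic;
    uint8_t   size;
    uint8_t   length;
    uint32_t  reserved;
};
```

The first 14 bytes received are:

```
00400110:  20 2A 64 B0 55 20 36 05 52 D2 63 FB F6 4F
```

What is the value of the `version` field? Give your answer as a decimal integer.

`version` is the first field, at byte offset 0, occupying 4 bytes.
Bytes at offsets 0..3: 20 2A 64 B0.
Big-endian stores the most-significant byte at the lowest address.
The bytes are already most-significant first: 0x202A64B0.
0x202A64B0 = 539649200.

539649200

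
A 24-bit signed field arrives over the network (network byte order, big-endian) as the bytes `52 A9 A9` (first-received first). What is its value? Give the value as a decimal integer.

5417385

Big-endian stores the most-significant byte at the lowest address.
The bytes are already most-significant first: 0x52A9A9.
0x52A9A9 = 5417385.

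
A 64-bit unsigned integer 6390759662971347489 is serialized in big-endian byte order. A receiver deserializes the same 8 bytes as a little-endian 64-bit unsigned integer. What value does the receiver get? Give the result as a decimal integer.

6390759662971347489 in 64-bit hexadecimal is 0x58B08A0DC44D6221.
Stored big-endian, the bytes at ascending addresses are 58 B0 8A 0D C4 4D 62 21.
Read back as little-endian, the first byte is least significant, giving 0x21624DC40D8AB058.
0x21624DC40D8AB058 = 2405570655405387864.

2405570655405387864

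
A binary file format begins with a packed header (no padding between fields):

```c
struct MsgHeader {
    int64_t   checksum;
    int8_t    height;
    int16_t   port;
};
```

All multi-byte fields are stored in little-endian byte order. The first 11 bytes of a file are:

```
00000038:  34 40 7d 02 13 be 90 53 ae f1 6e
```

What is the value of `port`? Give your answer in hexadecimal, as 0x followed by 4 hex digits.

0x6EF1

`port` follows `checksum` (8 B), `height` (1 B), so it starts at offset 8 + 1 = 9 and occupies 2 bytes.
Bytes at offsets 9..10: F1 6E.
In little-endian order the low byte comes first in memory.
Reassemble most-significant byte first: 6E F1 → 0x6EF1.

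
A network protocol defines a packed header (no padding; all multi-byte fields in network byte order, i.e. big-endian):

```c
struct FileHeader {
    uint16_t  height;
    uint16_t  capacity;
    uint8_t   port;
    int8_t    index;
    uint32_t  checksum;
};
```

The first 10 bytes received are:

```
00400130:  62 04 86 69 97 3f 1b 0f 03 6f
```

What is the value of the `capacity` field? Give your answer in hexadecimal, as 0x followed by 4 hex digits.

0x8669

`capacity` follows `height` (2 bytes), so it starts at byte offset 2 and occupies 2 bytes.
Bytes at offsets 2..3: 86 69.
Big-endian: lowest address holds the most-significant byte.
The bytes are already most-significant first: 0x8669.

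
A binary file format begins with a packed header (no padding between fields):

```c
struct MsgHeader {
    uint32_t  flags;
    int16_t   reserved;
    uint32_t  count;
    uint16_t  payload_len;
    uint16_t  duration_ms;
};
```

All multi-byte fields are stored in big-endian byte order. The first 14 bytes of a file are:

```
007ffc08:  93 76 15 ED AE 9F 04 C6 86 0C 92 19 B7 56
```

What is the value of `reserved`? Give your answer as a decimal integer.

`reserved` follows `flags` (4 bytes), so it starts at byte offset 4 and occupies 2 bytes.
Bytes at offsets 4..5: AE 9F.
Big-endian stores the most-significant byte at the lowest address.
The bytes are already most-significant first: 0xAE9F.
Top bit is set, so as a signed 16-bit value this is 0xAE9F − 2^16 = -20833.

-20833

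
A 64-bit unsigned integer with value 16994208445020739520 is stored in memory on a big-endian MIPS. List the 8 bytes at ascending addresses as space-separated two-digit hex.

16994208445020739520 in hexadecimal, padded to 64 bits, is 0xEBD78E8AA46797C0.
Split into bytes (most-significant first): EB D7 8E 8A A4 67 97 C0.
In big-endian order the high byte comes first in memory.
So the memory order matches the most-significant-first order: EB D7 8E 8A A4 67 97 C0.

EB D7 8E 8A A4 67 97 C0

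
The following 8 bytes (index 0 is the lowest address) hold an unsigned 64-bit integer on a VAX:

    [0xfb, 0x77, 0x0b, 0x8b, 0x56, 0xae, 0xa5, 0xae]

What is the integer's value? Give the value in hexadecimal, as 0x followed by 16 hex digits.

0xAEA5AE568B0B77FB

Little-endian stores the least-significant byte at the lowest address.
Reassemble most-significant byte first: AE A5 AE 56 8B 0B 77 FB → 0xAEA5AE568B0B77FB.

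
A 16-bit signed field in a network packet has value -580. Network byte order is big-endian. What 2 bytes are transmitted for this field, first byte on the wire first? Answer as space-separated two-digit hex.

FD BC

Two's complement of -580 in 16 bits: 580 = 0x0244; invert → 0xFDBB; add 1 → 0xFDBC.
Split into bytes (most-significant first): FD BC.
In big-endian order the high byte comes first in memory.
So the memory order matches the most-significant-first order: FD BC.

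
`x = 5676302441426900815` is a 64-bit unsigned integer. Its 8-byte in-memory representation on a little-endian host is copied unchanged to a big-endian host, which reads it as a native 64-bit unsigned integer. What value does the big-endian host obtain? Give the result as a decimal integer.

5676302441426900815 in 64-bit hexadecimal is 0x4EC646FF02EED74F.
Stored little-endian, the bytes at ascending addresses are 4F D7 EE 02 FF 46 C6 4E.
Read back as big-endian, the last byte is least significant, giving 0x4FD7EE02FF46C64E.
0x4FD7EE02FF46C64E = 5753328745629271630.

5753328745629271630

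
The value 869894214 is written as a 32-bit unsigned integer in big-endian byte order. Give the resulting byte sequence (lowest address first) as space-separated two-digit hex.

869894214 in hexadecimal, padded to 32 bits, is 0x33D98846.
Split into bytes (most-significant first): 33 D9 88 46.
Big-endian stores the most-significant byte at the lowest address.
So the memory order matches the most-significant-first order: 33 D9 88 46.

33 D9 88 46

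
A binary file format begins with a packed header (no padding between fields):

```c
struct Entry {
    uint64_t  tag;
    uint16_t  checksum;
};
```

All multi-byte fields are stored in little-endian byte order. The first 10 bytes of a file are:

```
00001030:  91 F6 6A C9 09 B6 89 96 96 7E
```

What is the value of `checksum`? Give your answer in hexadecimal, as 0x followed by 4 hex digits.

0x7E96

`checksum` follows `tag` (8 bytes), so it starts at byte offset 8 and occupies 2 bytes.
Bytes at offsets 8..9: 96 7E.
Little-endian: lowest address holds the least-significant byte.
Reassemble most-significant byte first: 7E 96 → 0x7E96.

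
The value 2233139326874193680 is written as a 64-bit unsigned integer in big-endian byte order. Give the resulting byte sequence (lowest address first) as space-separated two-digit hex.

2233139326874193680 in hexadecimal, padded to 64 bits, is 0x1EFDB462D84A8F10.
Split into bytes (most-significant first): 1E FD B4 62 D8 4A 8F 10.
Big-endian: lowest address holds the most-significant byte.
So the memory order matches the most-significant-first order: 1E FD B4 62 D8 4A 8F 10.

1E FD B4 62 D8 4A 8F 10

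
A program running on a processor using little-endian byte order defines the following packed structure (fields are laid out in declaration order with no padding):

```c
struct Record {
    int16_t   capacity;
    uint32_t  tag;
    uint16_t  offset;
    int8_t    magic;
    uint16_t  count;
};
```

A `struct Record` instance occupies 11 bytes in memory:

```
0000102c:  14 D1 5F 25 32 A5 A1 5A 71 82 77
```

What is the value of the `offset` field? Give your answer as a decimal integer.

`offset` follows `capacity` (2 B), `tag` (4 B), so it starts at offset 2 + 4 = 6 and occupies 2 bytes.
Bytes at offsets 6..7: A1 5A.
Little-endian: lowest address holds the least-significant byte.
Reassemble most-significant byte first: 5A A1 → 0x5AA1.
0x5AA1 = 23201.

23201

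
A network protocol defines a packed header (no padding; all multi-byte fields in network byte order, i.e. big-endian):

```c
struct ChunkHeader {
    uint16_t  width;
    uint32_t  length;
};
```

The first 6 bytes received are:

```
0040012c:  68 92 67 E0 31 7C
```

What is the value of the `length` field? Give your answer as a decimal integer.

1742745980

`length` follows `width` (2 bytes), so it starts at byte offset 2 and occupies 4 bytes.
Bytes at offsets 2..5: 67 E0 31 7C.
In big-endian order the high byte comes first in memory.
The bytes are already most-significant first: 0x67E0317C.
0x67E0317C = 1742745980.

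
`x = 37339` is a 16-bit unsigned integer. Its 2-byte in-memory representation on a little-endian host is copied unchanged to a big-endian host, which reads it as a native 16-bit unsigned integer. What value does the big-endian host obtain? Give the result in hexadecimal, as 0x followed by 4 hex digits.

0xDB91

37339 in 16-bit hexadecimal is 0x91DB.
Stored little-endian, the bytes at ascending addresses are DB 91.
Read back as big-endian, the last byte is least significant, giving 0xDB91.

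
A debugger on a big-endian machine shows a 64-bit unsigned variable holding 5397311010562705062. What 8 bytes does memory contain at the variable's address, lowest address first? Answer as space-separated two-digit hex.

5397311010562705062 in hexadecimal, padded to 64 bits, is 0x4AE719C496E506A6.
Split into bytes (most-significant first): 4A E7 19 C4 96 E5 06 A6.
In big-endian order the high byte comes first in memory.
So the memory order matches the most-significant-first order: 4A E7 19 C4 96 E5 06 A6.

4A E7 19 C4 96 E5 06 A6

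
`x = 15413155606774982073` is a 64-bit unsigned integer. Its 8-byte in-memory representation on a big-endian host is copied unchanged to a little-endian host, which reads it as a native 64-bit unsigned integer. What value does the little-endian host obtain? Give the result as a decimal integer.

15413155606774982073 in 64-bit hexadecimal is 0xD5E6875CA9A4A5B9.
Stored big-endian, the bytes at ascending addresses are D5 E6 87 5C A9 A4 A5 B9.
Read back as little-endian, the first byte is least significant, giving 0xB9A5A4A95C87E6D5.
0xB9A5A4A95C87E6D5 = 13377279315482765013.

13377279315482765013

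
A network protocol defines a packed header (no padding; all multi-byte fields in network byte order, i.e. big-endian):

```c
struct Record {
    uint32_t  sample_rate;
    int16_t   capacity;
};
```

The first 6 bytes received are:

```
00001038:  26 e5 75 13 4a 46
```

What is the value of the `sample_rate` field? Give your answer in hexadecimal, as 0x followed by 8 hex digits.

0x26E57513

`sample_rate` is the first field, at byte offset 0, occupying 4 bytes.
Bytes at offsets 0..3: 26 E5 75 13.
In big-endian order the high byte comes first in memory.
The bytes are already most-significant first: 0x26E57513.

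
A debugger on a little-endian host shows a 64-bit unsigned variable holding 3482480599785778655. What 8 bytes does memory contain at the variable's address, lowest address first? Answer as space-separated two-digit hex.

3482480599785778655 in hexadecimal, padded to 64 bits, is 0x305441A78F6BADDF.
Split into bytes (most-significant first): 30 54 41 A7 8F 6B AD DF.
Little-endian: lowest address holds the least-significant byte.
So at ascending addresses the bytes are DF AD 6B 8F A7 41 54 30.

DF AD 6B 8F A7 41 54 30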